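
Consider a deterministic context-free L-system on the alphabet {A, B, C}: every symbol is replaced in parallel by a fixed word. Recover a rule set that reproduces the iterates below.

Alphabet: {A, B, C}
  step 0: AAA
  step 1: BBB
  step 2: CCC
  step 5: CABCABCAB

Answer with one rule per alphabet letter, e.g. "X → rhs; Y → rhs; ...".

  step 1 ⇒ step 2: BBB ⇒ C·C·C
    B ↦ C
  step 0 ⇒ step 1: AAA ⇒ B·B·B
    A ↦ B
    C ↦ AB  (constrained at step 2)

A->B, B->C, C->AB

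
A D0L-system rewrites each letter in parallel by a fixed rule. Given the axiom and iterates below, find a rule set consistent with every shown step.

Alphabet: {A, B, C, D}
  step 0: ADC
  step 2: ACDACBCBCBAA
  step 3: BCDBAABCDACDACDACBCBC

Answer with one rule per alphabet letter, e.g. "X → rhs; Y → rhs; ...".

  step 2 ⇒ step 3: ACDACBCBCBAA ⇒ BC·D·BAA·BC·D·AC·D·AC·D·AC·BC·BC
    A ↦ BC
    B ↦ AC
    C ↦ D
    D ↦ BAA

A->BC, B->AC, C->D, D->BAA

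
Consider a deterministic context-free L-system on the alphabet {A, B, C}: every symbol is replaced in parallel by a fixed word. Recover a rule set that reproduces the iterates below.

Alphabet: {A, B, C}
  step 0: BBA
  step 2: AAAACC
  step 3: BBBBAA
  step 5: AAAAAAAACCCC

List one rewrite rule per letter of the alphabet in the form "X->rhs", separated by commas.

A->B, B->CC, C->A

  step 2 ⇒ step 3: AAAACC ⇒ B·B·B·B·A·A
    A ↦ B
    C ↦ A
    B ↦ CC  (constrained at step 0)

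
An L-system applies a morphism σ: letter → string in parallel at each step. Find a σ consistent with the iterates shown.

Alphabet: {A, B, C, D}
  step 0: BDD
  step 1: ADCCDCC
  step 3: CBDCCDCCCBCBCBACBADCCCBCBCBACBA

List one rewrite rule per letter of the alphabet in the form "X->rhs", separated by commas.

A->CD, B->A, C->CB, D->DCC

  step 0 ⇒ step 1: BDD ⇒ A·DCC·DCC
    B ↦ A
    D ↦ DCC
    A ↦ CD  (constrained at step 1)
    C ↦ CB  (constrained at step 1)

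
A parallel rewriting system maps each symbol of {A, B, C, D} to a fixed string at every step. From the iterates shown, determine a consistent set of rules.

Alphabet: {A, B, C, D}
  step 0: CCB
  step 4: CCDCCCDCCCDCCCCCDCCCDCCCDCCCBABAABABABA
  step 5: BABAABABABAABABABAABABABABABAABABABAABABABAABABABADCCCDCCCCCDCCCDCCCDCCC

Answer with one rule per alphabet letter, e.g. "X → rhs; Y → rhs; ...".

  step 4 ⇒ step 5: CCDCCCDCCCDCCCCCDCCCDCCCDCCCBABAABABABA ⇒ BA·BA·A·BA·BA·BA·A·BA·BA·BA·A·BA·BA·BA·BA·BA·A·BA·BA·BA·A·BA·BA·BA·A·BA·BA·BA·DC·CC·DC·CC·CC·DC·CC·DC·CC·DC·CC
    A ↦ CC
    B ↦ DC
    C ↦ BA
    D ↦ A

A->CC, B->DC, C->BA, D->A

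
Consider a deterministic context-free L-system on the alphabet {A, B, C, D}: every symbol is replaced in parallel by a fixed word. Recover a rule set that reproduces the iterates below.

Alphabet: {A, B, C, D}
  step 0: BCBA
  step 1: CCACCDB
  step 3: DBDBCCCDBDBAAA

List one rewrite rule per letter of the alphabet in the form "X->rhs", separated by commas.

  step 0 ⇒ step 1: BCBA ⇒ CC·A·CC·DB
    A ↦ DB
    B ↦ CC
    C ↦ A
    D ↦ C  (constrained at step 1)

A->DB, B->CC, C->A, D->C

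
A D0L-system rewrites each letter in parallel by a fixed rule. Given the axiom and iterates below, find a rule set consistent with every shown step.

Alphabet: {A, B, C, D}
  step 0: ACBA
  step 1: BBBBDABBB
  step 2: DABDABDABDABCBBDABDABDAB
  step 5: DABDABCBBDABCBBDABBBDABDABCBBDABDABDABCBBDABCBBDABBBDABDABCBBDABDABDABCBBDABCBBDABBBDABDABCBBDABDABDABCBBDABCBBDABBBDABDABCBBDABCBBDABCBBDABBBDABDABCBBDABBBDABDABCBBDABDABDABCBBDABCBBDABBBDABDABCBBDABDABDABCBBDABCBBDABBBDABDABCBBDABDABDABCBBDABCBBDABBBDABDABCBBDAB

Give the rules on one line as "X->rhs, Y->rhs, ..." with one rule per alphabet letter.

  step 1 ⇒ step 2: BBBBDABBB ⇒ DAB·DAB·DAB·DAB·C·BB·DAB·DAB·DAB
    A ↦ BB
    B ↦ DAB
    D ↦ C
  step 0 ⇒ step 1: ACBA ⇒ BB·BB·DAB·BB
    C ↦ BB

A->BB, B->DAB, C->BB, D->C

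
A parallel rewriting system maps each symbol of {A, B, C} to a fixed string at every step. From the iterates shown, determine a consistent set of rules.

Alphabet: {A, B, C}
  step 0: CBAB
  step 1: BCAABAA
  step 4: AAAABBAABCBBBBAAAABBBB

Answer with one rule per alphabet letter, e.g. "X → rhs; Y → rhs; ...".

  step 0 ⇒ step 1: CBAB ⇒ BC·AA·B·AA
    A ↦ B
    B ↦ AA
    C ↦ BC

A->B, B->AA, C->BC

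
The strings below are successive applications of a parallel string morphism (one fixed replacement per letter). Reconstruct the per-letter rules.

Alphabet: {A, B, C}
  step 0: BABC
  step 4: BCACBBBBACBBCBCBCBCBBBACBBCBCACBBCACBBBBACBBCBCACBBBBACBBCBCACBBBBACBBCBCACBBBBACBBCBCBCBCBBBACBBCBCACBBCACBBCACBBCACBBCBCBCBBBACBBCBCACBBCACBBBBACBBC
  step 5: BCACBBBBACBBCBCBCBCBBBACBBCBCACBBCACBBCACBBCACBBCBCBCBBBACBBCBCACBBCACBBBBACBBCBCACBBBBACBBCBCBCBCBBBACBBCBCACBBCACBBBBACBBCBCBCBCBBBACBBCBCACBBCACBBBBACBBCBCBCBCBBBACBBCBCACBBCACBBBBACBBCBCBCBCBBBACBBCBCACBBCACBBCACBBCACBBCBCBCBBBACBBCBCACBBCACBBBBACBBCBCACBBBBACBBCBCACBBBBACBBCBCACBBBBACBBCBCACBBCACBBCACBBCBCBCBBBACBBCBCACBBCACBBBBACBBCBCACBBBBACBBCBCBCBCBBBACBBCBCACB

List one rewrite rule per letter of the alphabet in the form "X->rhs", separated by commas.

A->BBB, B->BC, C->ACB

  step 4 ⇒ step 5: BCACBBBBACBBCBCBCBCBBBACBBCBCACBBCACBBBBACBBCBCACBBBBACBBCBCACBBBBACBBCBCACBBBBACBBCBCBCBCBBBACBBCBCACBBCACBBCACBBCACBBCBCBCBBBACBBCBCACBBCACBBBBACBBC ⇒ BC·ACB·BBB·ACB·BC·BC·BC·BC·BBB·ACB·BC·BC·ACB·BC·ACB·BC·ACB·BC·ACB·BC·BC·BC·BBB·ACB·BC·BC·ACB·BC·ACB·BBB·ACB·BC·BC·ACB·BBB·ACB·BC·BC·BC·BC·BBB·ACB·BC·BC·ACB·BC·ACB·BBB·ACB·BC·BC·BC·BC·BBB·ACB·BC·BC·ACB·BC·ACB·BBB·ACB·BC·BC·BC·BC·BBB·ACB·BC·BC·ACB·BC·ACB·BBB·ACB·BC·BC·BC·BC·BBB·ACB·BC·BC·ACB·BC·ACB·BC·ACB·BC·ACB·BC·BC·BC·BBB·ACB·BC·BC·ACB·BC·ACB·BBB·ACB·BC·BC·ACB·BBB·ACB·BC·BC·ACB·BBB·ACB·BC·BC·ACB·BBB·ACB·BC·BC·ACB·BC·ACB·BC·ACB·BC·BC·BC·BBB·ACB·BC·BC·ACB·BC·ACB·BBB·ACB·BC·BC·ACB·BBB·ACB·BC·BC·BC·BC·BBB·ACB·BC·BC·ACB
    A ↦ BBB
    B ↦ BC
    C ↦ ACB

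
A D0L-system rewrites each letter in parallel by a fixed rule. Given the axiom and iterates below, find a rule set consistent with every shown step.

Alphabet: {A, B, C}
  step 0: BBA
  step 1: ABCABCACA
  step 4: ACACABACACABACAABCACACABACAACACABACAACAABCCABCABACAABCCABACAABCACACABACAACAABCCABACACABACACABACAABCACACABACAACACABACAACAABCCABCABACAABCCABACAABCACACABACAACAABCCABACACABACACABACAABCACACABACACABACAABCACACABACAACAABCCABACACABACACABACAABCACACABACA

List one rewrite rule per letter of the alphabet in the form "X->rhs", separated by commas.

  step 0 ⇒ step 1: BBA ⇒ ABC·ABC·ACA
    A ↦ ACA
    B ↦ ABC
    C ↦ CAB  (constrained at step 1)

A->ACA, B->ABC, C->CAB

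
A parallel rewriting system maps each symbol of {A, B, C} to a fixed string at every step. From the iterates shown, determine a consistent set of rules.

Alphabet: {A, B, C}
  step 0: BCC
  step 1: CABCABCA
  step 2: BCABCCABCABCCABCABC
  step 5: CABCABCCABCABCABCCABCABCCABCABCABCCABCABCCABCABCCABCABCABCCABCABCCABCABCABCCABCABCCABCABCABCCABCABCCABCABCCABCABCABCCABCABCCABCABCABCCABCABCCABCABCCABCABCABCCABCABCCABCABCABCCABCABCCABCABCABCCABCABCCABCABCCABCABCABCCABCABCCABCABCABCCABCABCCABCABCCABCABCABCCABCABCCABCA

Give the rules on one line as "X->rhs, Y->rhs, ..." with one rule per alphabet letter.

A->BC, B->CA, C->BCA

  step 1 ⇒ step 2: CABCABCA ⇒ BCA·BC·CA·BCA·BC·CA·BCA·BC
    A ↦ BC
    B ↦ CA
    C ↦ BCA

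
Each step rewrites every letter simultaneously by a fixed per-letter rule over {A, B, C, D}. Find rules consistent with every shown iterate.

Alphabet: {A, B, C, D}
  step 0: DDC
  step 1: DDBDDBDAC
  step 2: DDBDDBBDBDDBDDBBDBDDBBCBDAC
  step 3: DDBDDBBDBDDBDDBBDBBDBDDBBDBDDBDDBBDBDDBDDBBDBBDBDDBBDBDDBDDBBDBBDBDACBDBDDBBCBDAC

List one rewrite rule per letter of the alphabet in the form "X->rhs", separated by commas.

  step 2 ⇒ step 3: DDBDDBBDBDDBDDBBDBDDBBCBDAC ⇒ DDB·DDB·BDB·DDB·DDB·BDB·BDB·DDB·BDB·DDB·DDB·BDB·DDB·DDB·BDB·BDB·DDB·BDB·DDB·DDB·BDB·BDB·DAC·BDB·DDB·BCB·DAC
    A ↦ BCB
    B ↦ BDB
    C ↦ DAC
    D ↦ DDB

A->BCB, B->BDB, C->DAC, D->DDB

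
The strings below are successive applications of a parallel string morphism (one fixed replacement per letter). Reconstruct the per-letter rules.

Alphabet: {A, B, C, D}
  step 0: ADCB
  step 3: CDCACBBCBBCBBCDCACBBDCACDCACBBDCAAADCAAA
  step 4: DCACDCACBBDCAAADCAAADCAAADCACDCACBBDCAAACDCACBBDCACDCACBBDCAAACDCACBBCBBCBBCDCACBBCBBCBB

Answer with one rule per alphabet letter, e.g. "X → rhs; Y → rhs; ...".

  step 3 ⇒ step 4: CDCACBBCBBCBBCDCACBBDCACDCACBBDCAAADCAAA ⇒ DCA·C·DCA·CBB·DCA·A·A·DCA·A·A·DCA·A·A·DCA·C·DCA·CBB·DCA·A·A·C·DCA·CBB·DCA·C·DCA·CBB·DCA·A·A·C·DCA·CBB·CBB·CBB·C·DCA·CBB·CBB·CBB
    A ↦ CBB
    B ↦ A
    C ↦ DCA
    D ↦ C

A->CBB, B->A, C->DCA, D->C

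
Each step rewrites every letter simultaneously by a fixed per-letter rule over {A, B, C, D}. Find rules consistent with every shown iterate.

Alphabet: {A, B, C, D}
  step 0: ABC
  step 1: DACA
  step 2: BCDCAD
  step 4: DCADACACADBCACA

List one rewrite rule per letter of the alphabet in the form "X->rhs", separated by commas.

  step 1 ⇒ step 2: DACA ⇒ BC·D·CA·D
    A ↦ D
    C ↦ CA
    D ↦ BC
  step 0 ⇒ step 1: ABC ⇒ D·A·CA
    B ↦ A

A->D, B->A, C->CA, D->BC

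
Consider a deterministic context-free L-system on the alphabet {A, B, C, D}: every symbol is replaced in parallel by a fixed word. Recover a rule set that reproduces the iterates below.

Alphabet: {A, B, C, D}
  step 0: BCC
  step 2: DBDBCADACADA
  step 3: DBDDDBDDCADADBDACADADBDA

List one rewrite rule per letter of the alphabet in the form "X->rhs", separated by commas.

A->DA, B->DD, C->CA, D->DB

  step 2 ⇒ step 3: DBDBCADACADA ⇒ DB·DD·DB·DD·CA·DA·DB·DA·CA·DA·DB·DA
    A ↦ DA
    B ↦ DD
    C ↦ CA
    D ↦ DB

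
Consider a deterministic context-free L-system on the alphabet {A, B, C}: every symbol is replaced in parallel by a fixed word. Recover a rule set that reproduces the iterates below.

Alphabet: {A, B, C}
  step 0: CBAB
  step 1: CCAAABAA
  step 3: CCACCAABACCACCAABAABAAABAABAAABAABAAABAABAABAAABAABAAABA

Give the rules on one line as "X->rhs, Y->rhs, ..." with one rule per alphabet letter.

A->ABA, B->A, C->CCA

  step 0 ⇒ step 1: CBAB ⇒ CCA·A·ABA·A
    A ↦ ABA
    B ↦ A
    C ↦ CCA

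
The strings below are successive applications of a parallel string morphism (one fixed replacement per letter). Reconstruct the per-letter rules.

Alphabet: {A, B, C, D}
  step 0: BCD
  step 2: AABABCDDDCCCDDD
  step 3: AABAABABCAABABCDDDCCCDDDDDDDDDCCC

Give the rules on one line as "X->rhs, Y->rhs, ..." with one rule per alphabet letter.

  step 2 ⇒ step 3: AABABCDDDCCCDDD ⇒ AAB·AAB·ABC·AAB·ABC·DDD·C·C·C·DDD·DDD·DDD·C·C·C
    A ↦ AAB
    B ↦ ABC
    C ↦ DDD
    D ↦ C

A->AAB, B->ABC, C->DDD, D->C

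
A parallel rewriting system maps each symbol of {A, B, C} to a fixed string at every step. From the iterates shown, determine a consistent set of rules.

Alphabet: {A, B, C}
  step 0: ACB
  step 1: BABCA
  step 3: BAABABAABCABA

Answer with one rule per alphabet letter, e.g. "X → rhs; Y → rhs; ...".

A->BA, B->A, C->BC

  step 0 ⇒ step 1: ACB ⇒ BA·BC·A
    A ↦ BA
    B ↦ A
    C ↦ BC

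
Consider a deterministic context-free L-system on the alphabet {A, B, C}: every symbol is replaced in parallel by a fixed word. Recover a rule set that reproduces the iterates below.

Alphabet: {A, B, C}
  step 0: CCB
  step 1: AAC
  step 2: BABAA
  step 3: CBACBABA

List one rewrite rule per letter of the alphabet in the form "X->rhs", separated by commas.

A->BA, B->C, C->A

  step 2 ⇒ step 3: BABAA ⇒ C·BA·C·BA·BA
    A ↦ BA
    B ↦ C
  step 0 ⇒ step 1: CCB ⇒ A·A·C
    C ↦ A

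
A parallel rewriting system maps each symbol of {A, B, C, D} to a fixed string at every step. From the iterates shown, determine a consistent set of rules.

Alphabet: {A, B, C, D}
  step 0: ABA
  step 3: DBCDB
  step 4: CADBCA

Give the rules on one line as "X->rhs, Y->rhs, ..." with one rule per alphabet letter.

  step 3 ⇒ step 4: DBCDB ⇒ C·A·DB·C·A
    B ↦ A
    C ↦ DB
    D ↦ C
    A ↦ D  (constrained at step 0)

A->D, B->A, C->DB, D->C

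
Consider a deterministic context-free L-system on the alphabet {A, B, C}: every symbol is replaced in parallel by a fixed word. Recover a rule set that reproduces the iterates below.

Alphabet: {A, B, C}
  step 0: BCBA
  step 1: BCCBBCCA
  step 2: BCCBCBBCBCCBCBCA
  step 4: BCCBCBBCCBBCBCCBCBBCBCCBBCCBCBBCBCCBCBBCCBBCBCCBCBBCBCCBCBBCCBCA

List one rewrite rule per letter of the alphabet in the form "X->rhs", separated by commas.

  step 1 ⇒ step 2: BCCBBCCA ⇒ BC·CB·CB·BC·BC·CB·CB·CA
    A ↦ CA
    B ↦ BC
    C ↦ CB

A->CA, B->BC, C->CB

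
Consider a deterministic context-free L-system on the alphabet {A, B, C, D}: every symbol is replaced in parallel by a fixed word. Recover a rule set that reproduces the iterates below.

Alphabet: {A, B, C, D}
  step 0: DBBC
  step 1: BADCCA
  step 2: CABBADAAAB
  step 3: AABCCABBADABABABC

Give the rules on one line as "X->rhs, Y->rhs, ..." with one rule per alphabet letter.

  step 2 ⇒ step 3: CABBADAAAB ⇒ A·AB·C·C·AB·BAD·AB·AB·AB·C
    A ↦ AB
    B ↦ C
    C ↦ A
    D ↦ BAD

A->AB, B->C, C->A, D->BAD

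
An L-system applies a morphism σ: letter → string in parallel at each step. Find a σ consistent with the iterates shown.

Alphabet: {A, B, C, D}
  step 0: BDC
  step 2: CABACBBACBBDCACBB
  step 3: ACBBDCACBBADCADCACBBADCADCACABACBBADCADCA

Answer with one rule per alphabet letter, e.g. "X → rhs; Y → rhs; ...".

A->CBB, B->DCA, C->A, D->CAB

  step 2 ⇒ step 3: CABACBBACBBDCACBB ⇒ A·CBB·DCA·CBB·A·DCA·DCA·CBB·A·DCA·DCA·CAB·A·CBB·A·DCA·DCA
    A ↦ CBB
    B ↦ DCA
    C ↦ A
    D ↦ CAB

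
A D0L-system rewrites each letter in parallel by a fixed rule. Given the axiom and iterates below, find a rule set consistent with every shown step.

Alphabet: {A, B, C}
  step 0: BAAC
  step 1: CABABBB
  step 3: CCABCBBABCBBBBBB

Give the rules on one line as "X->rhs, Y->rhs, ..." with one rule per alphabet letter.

  step 0 ⇒ step 1: BAAC ⇒ C·AB·AB·BB
    A ↦ AB
    B ↦ C
    C ↦ BB

A->AB, B->C, C->BB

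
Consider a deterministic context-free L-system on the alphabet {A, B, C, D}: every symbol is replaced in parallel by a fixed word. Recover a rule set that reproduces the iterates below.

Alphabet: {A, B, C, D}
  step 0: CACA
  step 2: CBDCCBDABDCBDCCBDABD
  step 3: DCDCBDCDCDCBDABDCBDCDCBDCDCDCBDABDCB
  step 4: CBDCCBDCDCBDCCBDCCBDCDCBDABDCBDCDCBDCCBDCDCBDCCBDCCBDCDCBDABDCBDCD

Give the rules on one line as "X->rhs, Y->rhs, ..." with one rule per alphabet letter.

A->DAB, B->D, C->DC, D->CB

  step 3 ⇒ step 4: DCDCBDCDCDCBDABDCBDCDCBDCDCDCBDABDCB ⇒ CB·DC·CB·DC·D·CB·DC·CB·DC·CB·DC·D·CB·DAB·D·CB·DC·D·CB·DC·CB·DC·D·CB·DC·CB·DC·CB·DC·D·CB·DAB·D·CB·DC·D
    A ↦ DAB
    B ↦ D
    C ↦ DC
    D ↦ CB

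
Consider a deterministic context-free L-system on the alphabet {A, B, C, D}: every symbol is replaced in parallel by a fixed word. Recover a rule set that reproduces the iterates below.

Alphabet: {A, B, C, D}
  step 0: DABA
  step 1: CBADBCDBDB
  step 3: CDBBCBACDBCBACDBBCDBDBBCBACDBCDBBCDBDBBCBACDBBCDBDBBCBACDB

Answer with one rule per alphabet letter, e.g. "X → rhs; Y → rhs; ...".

A->DB, B->CDB, C->B, D->CBA

  step 0 ⇒ step 1: DABA ⇒ CBA·DB·CDB·DB
    A ↦ DB
    B ↦ CDB
    D ↦ CBA
    C ↦ B  (constrained at step 1)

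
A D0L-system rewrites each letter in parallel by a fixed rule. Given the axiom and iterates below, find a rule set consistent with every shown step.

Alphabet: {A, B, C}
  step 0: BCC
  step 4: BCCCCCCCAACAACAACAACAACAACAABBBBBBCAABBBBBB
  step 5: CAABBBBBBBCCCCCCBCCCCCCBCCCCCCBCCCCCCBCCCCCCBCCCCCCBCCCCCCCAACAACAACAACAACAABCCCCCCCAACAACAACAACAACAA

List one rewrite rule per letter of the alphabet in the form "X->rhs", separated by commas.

A->CCC, B->CAA, C->B

  step 4 ⇒ step 5: BCCCCCCCAACAACAACAACAACAACAABBBBBBCAABBBBBB ⇒ CAA·B·B·B·B·B·B·B·CCC·CCC·B·CCC·CCC·B·CCC·CCC·B·CCC·CCC·B·CCC·CCC·B·CCC·CCC·B·CCC·CCC·CAA·CAA·CAA·CAA·CAA·CAA·B·CCC·CCC·CAA·CAA·CAA·CAA·CAA·CAA
    A ↦ CCC
    B ↦ CAA
    C ↦ B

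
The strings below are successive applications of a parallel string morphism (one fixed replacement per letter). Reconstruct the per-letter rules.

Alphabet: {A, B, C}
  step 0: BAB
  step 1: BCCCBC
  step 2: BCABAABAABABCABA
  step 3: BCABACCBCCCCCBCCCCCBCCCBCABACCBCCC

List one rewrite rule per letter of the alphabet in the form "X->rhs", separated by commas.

  step 2 ⇒ step 3: BCABAABAABABCABA ⇒ BC·ABA·CC·BC·CC·CC·BC·CC·CC·BC·CC·BC·ABA·CC·BC·CC
    A ↦ CC
    B ↦ BC
    C ↦ ABA

A->CC, B->BC, C->ABA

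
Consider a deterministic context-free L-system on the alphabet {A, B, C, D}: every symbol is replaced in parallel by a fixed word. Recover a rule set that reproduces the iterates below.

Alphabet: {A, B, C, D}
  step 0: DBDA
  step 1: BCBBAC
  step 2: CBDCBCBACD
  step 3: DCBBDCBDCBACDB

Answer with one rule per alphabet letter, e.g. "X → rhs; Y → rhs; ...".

A->AC, B->CB, C->D, D->B

  step 2 ⇒ step 3: CBDCBCBACD ⇒ D·CB·B·D·CB·D·CB·AC·D·B
    A ↦ AC
    B ↦ CB
    C ↦ D
    D ↦ B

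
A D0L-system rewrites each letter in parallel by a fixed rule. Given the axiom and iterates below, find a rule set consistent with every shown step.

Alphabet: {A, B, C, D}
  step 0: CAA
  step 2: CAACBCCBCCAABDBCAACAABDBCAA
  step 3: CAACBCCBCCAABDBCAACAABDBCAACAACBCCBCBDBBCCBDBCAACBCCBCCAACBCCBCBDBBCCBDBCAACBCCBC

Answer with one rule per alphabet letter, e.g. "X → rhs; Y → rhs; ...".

A->CBC, B->BDB, C->CAA, D->BCC

  step 2 ⇒ step 3: CAACBCCBCCAABDBCAACAABDBCAA ⇒ CAA·CBC·CBC·CAA·BDB·CAA·CAA·BDB·CAA·CAA·CBC·CBC·BDB·BCC·BDB·CAA·CBC·CBC·CAA·CBC·CBC·BDB·BCC·BDB·CAA·CBC·CBC
    A ↦ CBC
    B ↦ BDB
    C ↦ CAA
    D ↦ BCC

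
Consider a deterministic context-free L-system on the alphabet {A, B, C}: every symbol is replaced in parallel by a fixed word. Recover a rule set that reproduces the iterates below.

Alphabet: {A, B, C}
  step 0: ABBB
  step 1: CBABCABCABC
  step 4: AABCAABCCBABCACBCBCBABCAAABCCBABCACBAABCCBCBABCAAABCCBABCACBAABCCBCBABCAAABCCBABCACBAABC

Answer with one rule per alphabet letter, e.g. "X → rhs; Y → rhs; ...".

A->CB, B->ABC, C->A

  step 0 ⇒ step 1: ABBB ⇒ CB·ABC·ABC·ABC
    A ↦ CB
    B ↦ ABC
    C ↦ A  (constrained at step 1)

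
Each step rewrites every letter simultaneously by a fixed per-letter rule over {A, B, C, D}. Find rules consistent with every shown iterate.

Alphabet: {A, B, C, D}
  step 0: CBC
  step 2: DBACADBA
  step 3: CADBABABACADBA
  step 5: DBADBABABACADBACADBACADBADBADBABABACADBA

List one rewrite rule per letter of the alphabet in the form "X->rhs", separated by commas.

A->BA, B->D, C->BA, D->CA

  step 2 ⇒ step 3: DBACADBA ⇒ CA·D·BA·BA·BA·CA·D·BA
    A ↦ BA
    B ↦ D
    C ↦ BA
    D ↦ CA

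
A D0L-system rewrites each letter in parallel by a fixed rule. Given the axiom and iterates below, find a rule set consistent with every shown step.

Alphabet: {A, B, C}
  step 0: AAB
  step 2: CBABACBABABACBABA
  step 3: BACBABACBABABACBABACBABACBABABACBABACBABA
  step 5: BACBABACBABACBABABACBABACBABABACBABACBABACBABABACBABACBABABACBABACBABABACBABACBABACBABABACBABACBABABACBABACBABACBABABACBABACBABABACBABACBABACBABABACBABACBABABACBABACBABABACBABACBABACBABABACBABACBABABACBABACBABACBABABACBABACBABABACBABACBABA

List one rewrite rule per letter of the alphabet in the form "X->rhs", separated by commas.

  step 2 ⇒ step 3: CBABACBABABACBABA ⇒ BA·CBA·BA·CBA·BA·BA·CBA·BA·CBA·BA·CBA·BA·BA·CBA·BA·CBA·BA
    A ↦ BA
    B ↦ CBA
    C ↦ BA

A->BA, B->CBA, C->BA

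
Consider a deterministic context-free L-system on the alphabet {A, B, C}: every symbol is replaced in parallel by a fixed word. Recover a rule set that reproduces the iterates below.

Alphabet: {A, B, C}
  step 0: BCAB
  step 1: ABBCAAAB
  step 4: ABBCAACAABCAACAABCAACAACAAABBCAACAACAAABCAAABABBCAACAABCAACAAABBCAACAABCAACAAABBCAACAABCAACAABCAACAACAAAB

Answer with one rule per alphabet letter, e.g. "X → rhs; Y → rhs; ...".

A->CAA, B->AB, C->B

  step 0 ⇒ step 1: BCAB ⇒ AB·B·CAA·AB
    A ↦ CAA
    B ↦ AB
    C ↦ B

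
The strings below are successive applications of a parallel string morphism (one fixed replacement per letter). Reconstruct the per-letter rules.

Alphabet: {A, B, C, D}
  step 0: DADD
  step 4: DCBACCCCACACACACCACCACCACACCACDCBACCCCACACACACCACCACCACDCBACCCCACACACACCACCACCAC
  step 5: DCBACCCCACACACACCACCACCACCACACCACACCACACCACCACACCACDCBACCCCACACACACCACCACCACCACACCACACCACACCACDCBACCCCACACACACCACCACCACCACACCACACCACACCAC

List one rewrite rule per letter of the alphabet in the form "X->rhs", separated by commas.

  step 4 ⇒ step 5: DCBACCCCACACACACCACCACCACACCACDCBACCCCACACACACCACCACCACDCBACCCCACACACACCACCACCAC ⇒ DCB·AC·CC·C·AC·AC·AC·AC·C·AC·C·AC·C·AC·C·AC·AC·C·AC·AC·C·AC·AC·C·AC·C·AC·AC·C·AC·DCB·AC·CC·C·AC·AC·AC·AC·C·AC·C·AC·C·AC·C·AC·AC·C·AC·AC·C·AC·AC·C·AC·DCB·AC·CC·C·AC·AC·AC·AC·C·AC·C·AC·C·AC·C·AC·AC·C·AC·AC·C·AC·AC·C·AC
    A ↦ C
    B ↦ CC
    C ↦ AC
    D ↦ DCB

A->C, B->CC, C->AC, D->DCB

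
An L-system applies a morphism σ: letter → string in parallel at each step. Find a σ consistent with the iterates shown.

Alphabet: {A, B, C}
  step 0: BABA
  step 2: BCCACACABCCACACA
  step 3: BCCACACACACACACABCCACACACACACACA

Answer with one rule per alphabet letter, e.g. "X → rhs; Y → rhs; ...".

A->CA, B->BC, C->CA

  step 2 ⇒ step 3: BCCACACABCCACACA ⇒ BC·CA·CA·CA·CA·CA·CA·CA·BC·CA·CA·CA·CA·CA·CA·CA
    A ↦ CA
    B ↦ BC
    C ↦ CA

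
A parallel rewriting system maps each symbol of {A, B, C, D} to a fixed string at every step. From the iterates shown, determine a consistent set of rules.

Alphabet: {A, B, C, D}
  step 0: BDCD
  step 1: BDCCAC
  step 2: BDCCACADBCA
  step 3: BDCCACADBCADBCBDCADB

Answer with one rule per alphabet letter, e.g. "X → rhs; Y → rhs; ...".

A->DB, B->BD, C->CA, D->C

  step 2 ⇒ step 3: BDCCACADBCA ⇒ BD·C·CA·CA·DB·CA·DB·C·BD·CA·DB
    A ↦ DB
    B ↦ BD
    C ↦ CA
    D ↦ C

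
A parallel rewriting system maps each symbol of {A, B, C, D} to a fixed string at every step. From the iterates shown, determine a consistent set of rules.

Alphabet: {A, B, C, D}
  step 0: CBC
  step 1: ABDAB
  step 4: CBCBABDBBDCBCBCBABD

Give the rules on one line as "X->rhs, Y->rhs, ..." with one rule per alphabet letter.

  step 0 ⇒ step 1: CBC ⇒ AB·D·AB
    B ↦ D
    C ↦ AB
    A ↦ BB  (constrained at step 1)
    D ↦ CB  (constrained at step 1)

A->BB, B->D, C->AB, D->CB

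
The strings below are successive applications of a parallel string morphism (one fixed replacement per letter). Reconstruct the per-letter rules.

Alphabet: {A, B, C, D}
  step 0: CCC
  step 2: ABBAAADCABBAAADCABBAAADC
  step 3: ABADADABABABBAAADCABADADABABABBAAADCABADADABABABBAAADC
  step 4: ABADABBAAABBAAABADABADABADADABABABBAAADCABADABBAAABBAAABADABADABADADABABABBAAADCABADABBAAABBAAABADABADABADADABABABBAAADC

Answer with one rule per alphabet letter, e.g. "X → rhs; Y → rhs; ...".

A->AB, B->AD, C->ADC, D->BAA

  step 3 ⇒ step 4: ABADADABABABBAAADCABADADABABABBAAADCABADADABABABBAAADC ⇒ AB·AD·AB·BAA·AB·BAA·AB·AD·AB·AD·AB·AD·AD·AB·AB·AB·BAA·ADC·AB·AD·AB·BAA·AB·BAA·AB·AD·AB·AD·AB·AD·AD·AB·AB·AB·BAA·ADC·AB·AD·AB·BAA·AB·BAA·AB·AD·AB·AD·AB·AD·AD·AB·AB·AB·BAA·ADC
    A ↦ AB
    B ↦ AD
    C ↦ ADC
    D ↦ BAA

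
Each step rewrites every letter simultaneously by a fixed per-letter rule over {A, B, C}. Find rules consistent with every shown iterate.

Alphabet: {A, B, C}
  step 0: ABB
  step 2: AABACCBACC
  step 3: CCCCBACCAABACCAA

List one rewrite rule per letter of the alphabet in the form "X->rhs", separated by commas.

A->CC, B->BA, C->A

  step 2 ⇒ step 3: AABACCBACC ⇒ CC·CC·BA·CC·A·A·BA·CC·A·A
    A ↦ CC
    B ↦ BA
    C ↦ A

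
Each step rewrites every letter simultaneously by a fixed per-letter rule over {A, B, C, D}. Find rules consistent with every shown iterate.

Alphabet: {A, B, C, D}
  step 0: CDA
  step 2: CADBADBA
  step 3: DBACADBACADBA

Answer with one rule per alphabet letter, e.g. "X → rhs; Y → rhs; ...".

A->BA, B->D, C->D, D->CA

  step 2 ⇒ step 3: CADBADBA ⇒ D·BA·CA·D·BA·CA·D·BA
    A ↦ BA
    B ↦ D
    C ↦ D
    D ↦ CA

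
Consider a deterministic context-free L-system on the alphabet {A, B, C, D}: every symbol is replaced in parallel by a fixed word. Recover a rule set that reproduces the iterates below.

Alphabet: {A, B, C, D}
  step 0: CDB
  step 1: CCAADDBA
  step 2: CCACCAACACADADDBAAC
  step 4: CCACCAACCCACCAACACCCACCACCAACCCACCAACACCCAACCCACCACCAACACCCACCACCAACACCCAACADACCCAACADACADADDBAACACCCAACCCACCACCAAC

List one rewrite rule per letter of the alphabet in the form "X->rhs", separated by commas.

  step 1 ⇒ step 2: CCAADDBA ⇒ CCA·CCA·AC·AC·AD·AD·DBA·AC
    A ↦ AC
    B ↦ DBA
    C ↦ CCA
    D ↦ AD

A->AC, B->DBA, C->CCA, D->AD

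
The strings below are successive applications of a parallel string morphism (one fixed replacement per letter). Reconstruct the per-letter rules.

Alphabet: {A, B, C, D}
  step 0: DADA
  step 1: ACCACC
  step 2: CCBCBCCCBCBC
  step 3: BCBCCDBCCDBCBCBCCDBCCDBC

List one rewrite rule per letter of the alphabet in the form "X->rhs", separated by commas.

A->CC, B->CD, C->BC, D->A

  step 2 ⇒ step 3: CCBCBCCCBCBC ⇒ BC·BC·CD·BC·CD·BC·BC·BC·CD·BC·CD·BC
    B ↦ CD
    C ↦ BC
  step 0 ⇒ step 1: DADA ⇒ A·CC·A·CC
    A ↦ CC
  step 0 ⇒ step 1: DADA ⇒ A·CC·A·CC
    D ↦ A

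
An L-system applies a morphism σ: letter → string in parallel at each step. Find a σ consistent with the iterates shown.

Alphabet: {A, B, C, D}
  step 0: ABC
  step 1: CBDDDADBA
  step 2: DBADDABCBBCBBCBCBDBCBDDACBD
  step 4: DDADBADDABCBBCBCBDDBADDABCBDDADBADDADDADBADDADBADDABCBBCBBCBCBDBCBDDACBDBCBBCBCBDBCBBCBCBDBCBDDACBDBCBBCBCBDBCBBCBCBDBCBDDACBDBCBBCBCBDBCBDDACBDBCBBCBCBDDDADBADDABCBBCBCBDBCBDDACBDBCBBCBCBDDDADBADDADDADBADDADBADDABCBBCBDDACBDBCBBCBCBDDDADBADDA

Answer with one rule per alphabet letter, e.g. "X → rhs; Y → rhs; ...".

  step 1 ⇒ step 2: CBDDDADBA ⇒ DBA·DDA·BCB·BCB·BCB·CBD·BCB·DDA·CBD
    A ↦ CBD
    B ↦ DDA
    C ↦ DBA
    D ↦ BCB

A->CBD, B->DDA, C->DBA, D->BCB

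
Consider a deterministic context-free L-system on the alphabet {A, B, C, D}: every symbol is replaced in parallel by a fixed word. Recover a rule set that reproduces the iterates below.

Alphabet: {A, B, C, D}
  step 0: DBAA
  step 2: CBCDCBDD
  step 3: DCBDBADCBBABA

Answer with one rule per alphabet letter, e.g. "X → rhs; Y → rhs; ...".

A->C, B->CB, C->D, D->BA

  step 2 ⇒ step 3: CBCDCBDD ⇒ D·CB·D·BA·D·CB·BA·BA
    B ↦ CB
    C ↦ D
    D ↦ BA
    A ↦ C  (constrained at step 0)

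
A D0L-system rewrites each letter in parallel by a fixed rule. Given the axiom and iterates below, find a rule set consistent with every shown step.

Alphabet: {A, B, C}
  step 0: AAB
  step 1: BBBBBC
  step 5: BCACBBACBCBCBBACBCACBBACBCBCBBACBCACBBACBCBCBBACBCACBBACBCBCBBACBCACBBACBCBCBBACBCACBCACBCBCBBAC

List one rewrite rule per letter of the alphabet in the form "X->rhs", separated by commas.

A->BB, B->BC, C->AC

  step 0 ⇒ step 1: AAB ⇒ BB·BB·BC
    A ↦ BB
    B ↦ BC
    C ↦ AC  (constrained at step 1)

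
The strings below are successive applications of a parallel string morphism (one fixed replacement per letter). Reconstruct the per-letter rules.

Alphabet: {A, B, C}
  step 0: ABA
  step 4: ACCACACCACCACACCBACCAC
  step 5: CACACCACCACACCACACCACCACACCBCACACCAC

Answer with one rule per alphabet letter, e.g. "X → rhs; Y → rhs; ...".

A->C, B->CB, C->AC

  step 4 ⇒ step 5: ACCACACCACCACACCBACCAC ⇒ C·AC·AC·C·AC·C·AC·AC·C·AC·AC·C·AC·C·AC·AC·CB·C·AC·AC·C·AC
    A ↦ C
    B ↦ CB
    C ↦ AC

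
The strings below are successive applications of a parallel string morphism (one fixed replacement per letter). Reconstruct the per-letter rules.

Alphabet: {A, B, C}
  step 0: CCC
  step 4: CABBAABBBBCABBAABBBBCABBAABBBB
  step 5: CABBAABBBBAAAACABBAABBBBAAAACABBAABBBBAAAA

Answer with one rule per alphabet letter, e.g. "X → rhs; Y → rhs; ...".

A->BB, B->A, C->CA

  step 4 ⇒ step 5: CABBAABBBBCABBAABBBBCABBAABBBB ⇒ CA·BB·A·A·BB·BB·A·A·A·A·CA·BB·A·A·BB·BB·A·A·A·A·CA·BB·A·A·BB·BB·A·A·A·A
    A ↦ BB
    B ↦ A
    C ↦ CA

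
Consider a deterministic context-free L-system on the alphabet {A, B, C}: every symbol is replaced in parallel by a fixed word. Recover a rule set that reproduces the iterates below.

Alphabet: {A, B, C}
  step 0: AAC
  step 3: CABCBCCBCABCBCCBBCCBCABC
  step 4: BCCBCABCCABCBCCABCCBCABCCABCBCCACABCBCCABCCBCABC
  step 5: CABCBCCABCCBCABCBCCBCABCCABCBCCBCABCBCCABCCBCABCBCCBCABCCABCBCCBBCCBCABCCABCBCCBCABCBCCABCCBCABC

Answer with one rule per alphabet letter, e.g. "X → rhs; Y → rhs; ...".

A->CB, B->CA, C->BC

  step 4 ⇒ step 5: BCCBCABCCABCBCCABCCBCABCCABCBCCACABCBCCABCCBCABC ⇒ CA·BC·BC·CA·BC·CB·CA·BC·BC·CB·CA·BC·CA·BC·BC·CB·CA·BC·BC·CA·BC·CB·CA·BC·BC·CB·CA·BC·CA·BC·BC·CB·BC·CB·CA·BC·CA·BC·BC·CB·CA·BC·BC·CA·BC·CB·CA·BC
    A ↦ CB
    B ↦ CA
    C ↦ BC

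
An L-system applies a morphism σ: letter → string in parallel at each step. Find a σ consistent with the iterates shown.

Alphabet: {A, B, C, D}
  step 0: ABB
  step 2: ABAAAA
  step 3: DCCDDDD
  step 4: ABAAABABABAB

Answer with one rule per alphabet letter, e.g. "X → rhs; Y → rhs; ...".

A->D, B->CC, C->A, D->AB

  step 3 ⇒ step 4: DCCDDDD ⇒ AB·A·A·AB·AB·AB·AB
    C ↦ A
    D ↦ AB
  step 2 ⇒ step 3: ABAAAA ⇒ D·CC·D·D·D·D
    A ↦ D
  step 2 ⇒ step 3: ABAAAA ⇒ D·CC·D·D·D·D
    B ↦ CC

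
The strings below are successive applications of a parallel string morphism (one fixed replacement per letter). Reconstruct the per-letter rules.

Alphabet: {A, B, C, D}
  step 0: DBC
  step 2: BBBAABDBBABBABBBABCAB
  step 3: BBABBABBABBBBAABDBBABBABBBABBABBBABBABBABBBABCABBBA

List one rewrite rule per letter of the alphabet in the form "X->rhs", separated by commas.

  step 2 ⇒ step 3: BBBAABDBBABBABBBABCAB ⇒ BBA·BBA·BBA·B·B·BBA·ABD·BBA·BBA·B·BBA·BBA·B·BBA·BBA·BBA·B·BBA·BCA·B·BBA
    A ↦ B
    B ↦ BBA
    C ↦ BCA
    D ↦ ABD

A->B, B->BBA, C->BCA, D->ABD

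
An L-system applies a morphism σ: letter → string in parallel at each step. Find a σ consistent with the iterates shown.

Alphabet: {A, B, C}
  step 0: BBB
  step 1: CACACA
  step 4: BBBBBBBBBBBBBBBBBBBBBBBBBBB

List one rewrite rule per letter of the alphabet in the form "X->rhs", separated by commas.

  step 0 ⇒ step 1: BBB ⇒ CA·CA·CA
    B ↦ CA
    A ↦ BB  (constrained at step 1)
    C ↦ B  (constrained at step 1)

A->BB, B->CA, C->B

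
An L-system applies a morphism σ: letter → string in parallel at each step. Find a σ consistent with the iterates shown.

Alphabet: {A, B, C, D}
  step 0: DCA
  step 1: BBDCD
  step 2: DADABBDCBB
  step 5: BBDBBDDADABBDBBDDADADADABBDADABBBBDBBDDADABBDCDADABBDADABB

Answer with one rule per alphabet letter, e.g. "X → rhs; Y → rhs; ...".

  step 1 ⇒ step 2: BBDCD ⇒ DA·DA·BB·DC·BB
    B ↦ DA
    C ↦ DC
    D ↦ BB
  step 0 ⇒ step 1: DCA ⇒ BB·DC·D
    A ↦ D

A->D, B->DA, C->DC, D->BB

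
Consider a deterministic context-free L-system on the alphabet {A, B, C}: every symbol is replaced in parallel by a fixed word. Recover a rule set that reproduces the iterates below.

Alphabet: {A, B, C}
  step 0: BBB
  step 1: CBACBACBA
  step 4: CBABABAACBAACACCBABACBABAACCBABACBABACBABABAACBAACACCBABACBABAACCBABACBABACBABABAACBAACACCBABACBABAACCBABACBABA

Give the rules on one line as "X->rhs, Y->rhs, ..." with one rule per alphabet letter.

  step 0 ⇒ step 1: BBB ⇒ CBA·CBA·CBA
    B ↦ CBA
    A ↦ BA  (constrained at step 1)
    C ↦ AC  (constrained at step 1)

A->BA, B->CBA, C->AC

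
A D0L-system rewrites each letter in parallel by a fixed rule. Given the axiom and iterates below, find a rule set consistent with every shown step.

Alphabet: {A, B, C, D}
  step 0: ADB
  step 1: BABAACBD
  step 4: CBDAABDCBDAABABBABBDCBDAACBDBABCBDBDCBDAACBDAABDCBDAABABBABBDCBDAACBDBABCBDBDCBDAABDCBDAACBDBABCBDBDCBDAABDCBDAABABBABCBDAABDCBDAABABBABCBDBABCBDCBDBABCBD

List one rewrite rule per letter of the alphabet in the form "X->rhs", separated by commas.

  step 0 ⇒ step 1: ADB ⇒ BAB·AA·CBD
    A ↦ BAB
    B ↦ CBD
    D ↦ AA
    C ↦ BD  (constrained at step 1)

A->BAB, B->CBD, C->BD, D->AA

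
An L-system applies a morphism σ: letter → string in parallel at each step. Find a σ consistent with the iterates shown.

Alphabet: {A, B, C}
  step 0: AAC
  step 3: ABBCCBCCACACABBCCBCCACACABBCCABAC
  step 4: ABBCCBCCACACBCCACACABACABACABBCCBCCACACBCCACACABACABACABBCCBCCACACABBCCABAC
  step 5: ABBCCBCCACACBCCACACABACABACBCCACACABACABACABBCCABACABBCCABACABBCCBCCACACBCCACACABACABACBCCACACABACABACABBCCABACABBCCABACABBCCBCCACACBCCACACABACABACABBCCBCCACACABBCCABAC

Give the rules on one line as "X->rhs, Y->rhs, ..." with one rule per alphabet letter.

  step 4 ⇒ step 5: ABBCCBCCACACBCCACACABACABACABBCCBCCACACBCCACACABACABACABBCCBCCACACABBCCABAC ⇒ AB·BCC·BCC·AC·AC·BCC·AC·AC·AB·AC·AB·AC·BCC·AC·AC·AB·AC·AB·AC·AB·BCC·AB·AC·AB·BCC·AB·AC·AB·BCC·BCC·AC·AC·BCC·AC·AC·AB·AC·AB·AC·BCC·AC·AC·AB·AC·AB·AC·AB·BCC·AB·AC·AB·BCC·AB·AC·AB·BCC·BCC·AC·AC·BCC·AC·AC·AB·AC·AB·AC·AB·BCC·BCC·AC·AC·AB·BCC·AB·AC
    A ↦ AB
    B ↦ BCC
    C ↦ AC

A->AB, B->BCC, C->AC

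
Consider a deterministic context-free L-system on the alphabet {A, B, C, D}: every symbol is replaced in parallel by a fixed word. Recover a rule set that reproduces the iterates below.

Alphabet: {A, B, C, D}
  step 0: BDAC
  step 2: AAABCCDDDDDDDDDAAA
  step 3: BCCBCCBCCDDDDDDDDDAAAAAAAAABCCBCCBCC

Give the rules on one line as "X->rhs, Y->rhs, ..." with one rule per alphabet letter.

A->BCC, B->DDD, C->DDD, D->A

  step 2 ⇒ step 3: AAABCCDDDDDDDDDAAA ⇒ BCC·BCC·BCC·DDD·DDD·DDD·A·A·A·A·A·A·A·A·A·BCC·BCC·BCC
    A ↦ BCC
    B ↦ DDD
    C ↦ DDD
    D ↦ A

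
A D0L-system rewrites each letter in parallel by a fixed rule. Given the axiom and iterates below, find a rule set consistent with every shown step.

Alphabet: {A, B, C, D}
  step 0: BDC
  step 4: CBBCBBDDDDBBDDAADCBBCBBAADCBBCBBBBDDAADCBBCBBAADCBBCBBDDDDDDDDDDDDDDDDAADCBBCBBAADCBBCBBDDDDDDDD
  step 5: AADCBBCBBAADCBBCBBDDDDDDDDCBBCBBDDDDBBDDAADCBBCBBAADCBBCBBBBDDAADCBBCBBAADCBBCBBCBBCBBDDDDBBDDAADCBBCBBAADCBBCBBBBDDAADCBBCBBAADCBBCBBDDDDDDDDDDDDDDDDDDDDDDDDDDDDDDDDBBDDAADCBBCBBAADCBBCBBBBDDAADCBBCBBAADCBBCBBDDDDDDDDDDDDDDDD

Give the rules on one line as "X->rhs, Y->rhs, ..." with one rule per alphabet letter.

A->B, B->CBB, C->AAD, D->DD

  step 4 ⇒ step 5: CBBCBBDDDDBBDDAADCBBCBBAADCBBCBBBBDDAADCBBCBBAADCBBCBBDDDDDDDDDDDDDDDDAADCBBCBBAADCBBCBBDDDDDDDD ⇒ AAD·CBB·CBB·AAD·CBB·CBB·DD·DD·DD·DD·CBB·CBB·DD·DD·B·B·DD·AAD·CBB·CBB·AAD·CBB·CBB·B·B·DD·AAD·CBB·CBB·AAD·CBB·CBB·CBB·CBB·DD·DD·B·B·DD·AAD·CBB·CBB·AAD·CBB·CBB·B·B·DD·AAD·CBB·CBB·AAD·CBB·CBB·DD·DD·DD·DD·DD·DD·DD·DD·DD·DD·DD·DD·DD·DD·DD·DD·B·B·DD·AAD·CBB·CBB·AAD·CBB·CBB·B·B·DD·AAD·CBB·CBB·AAD·CBB·CBB·DD·DD·DD·DD·DD·DD·DD·DD
    A ↦ B
    B ↦ CBB
    C ↦ AAD
    D ↦ DD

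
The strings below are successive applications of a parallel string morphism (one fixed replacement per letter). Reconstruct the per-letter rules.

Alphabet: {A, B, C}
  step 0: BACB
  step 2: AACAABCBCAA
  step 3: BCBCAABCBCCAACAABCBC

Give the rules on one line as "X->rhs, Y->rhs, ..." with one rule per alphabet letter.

  step 2 ⇒ step 3: AACAABCBCAA ⇒ BC·BC·AA·BC·BC·C·AA·C·AA·BC·BC
    A ↦ BC
    B ↦ C
    C ↦ AA

A->BC, B->C, C->AA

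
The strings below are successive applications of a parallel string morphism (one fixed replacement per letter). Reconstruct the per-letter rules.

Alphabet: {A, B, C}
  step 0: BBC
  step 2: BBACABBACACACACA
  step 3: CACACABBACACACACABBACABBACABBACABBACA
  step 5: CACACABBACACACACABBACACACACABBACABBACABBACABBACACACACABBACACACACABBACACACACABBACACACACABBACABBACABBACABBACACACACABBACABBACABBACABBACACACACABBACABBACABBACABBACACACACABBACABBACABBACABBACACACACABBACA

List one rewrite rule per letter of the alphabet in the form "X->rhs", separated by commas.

A->CA, B->CA, C->BBA

  step 2 ⇒ step 3: BBACABBACACACACA ⇒ CA·CA·CA·BBA·CA·CA·CA·CA·BBA·CA·BBA·CA·BBA·CA·BBA·CA
    A ↦ CA
    B ↦ CA
    C ↦ BBA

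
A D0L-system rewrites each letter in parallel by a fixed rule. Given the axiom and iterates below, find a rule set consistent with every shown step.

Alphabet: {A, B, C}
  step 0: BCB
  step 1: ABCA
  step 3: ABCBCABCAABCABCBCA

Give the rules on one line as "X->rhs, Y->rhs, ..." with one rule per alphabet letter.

A->BCA, B->A, C->BC

  step 0 ⇒ step 1: BCB ⇒ A·BC·A
    B ↦ A
    C ↦ BC
    A ↦ BCA  (constrained at step 1)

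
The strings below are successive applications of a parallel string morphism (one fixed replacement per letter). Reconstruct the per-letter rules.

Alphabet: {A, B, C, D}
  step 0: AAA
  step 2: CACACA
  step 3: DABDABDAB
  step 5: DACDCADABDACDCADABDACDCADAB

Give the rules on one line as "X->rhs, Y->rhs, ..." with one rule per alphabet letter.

  step 2 ⇒ step 3: CACACA ⇒ DA·B·DA·B·DA·B
    A ↦ B
    C ↦ DA
    B ↦ CA  (constrained at step 3)
    D ↦ CD  (constrained at step 3)

A->B, B->CA, C->DA, D->CD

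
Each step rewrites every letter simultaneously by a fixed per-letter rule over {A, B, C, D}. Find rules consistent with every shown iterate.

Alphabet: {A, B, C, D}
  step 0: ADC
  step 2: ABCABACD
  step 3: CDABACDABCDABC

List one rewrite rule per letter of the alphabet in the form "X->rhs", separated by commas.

  step 2 ⇒ step 3: ABCABACD ⇒ CD·AB·A·CD·AB·CD·A·BC
    A ↦ CD
    B ↦ AB
    C ↦ A
    D ↦ BC

A->CD, B->AB, C->A, D->BC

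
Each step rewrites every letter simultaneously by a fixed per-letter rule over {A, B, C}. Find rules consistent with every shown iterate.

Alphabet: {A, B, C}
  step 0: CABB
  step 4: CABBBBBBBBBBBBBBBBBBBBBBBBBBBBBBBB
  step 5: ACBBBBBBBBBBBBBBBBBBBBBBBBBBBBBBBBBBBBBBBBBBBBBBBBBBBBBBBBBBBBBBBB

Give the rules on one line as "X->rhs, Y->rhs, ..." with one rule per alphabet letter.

A->C, B->BB, C->A

  step 4 ⇒ step 5: CABBBBBBBBBBBBBBBBBBBBBBBBBBBBBBBB ⇒ A·C·BB·BB·BB·BB·BB·BB·BB·BB·BB·BB·BB·BB·BB·BB·BB·BB·BB·BB·BB·BB·BB·BB·BB·BB·BB·BB·BB·BB·BB·BB·BB·BB
    A ↦ C
    B ↦ BB
    C ↦ A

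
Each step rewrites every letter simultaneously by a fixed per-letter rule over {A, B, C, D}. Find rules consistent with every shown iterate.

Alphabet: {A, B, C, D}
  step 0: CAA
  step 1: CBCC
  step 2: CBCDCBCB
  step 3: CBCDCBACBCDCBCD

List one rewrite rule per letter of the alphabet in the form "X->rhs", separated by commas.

A->C, B->CD, C->CB, D->A

  step 2 ⇒ step 3: CBCDCBCB ⇒ CB·CD·CB·A·CB·CD·CB·CD
    B ↦ CD
    C ↦ CB
    D ↦ A
  step 0 ⇒ step 1: CAA ⇒ CB·C·C
    A ↦ C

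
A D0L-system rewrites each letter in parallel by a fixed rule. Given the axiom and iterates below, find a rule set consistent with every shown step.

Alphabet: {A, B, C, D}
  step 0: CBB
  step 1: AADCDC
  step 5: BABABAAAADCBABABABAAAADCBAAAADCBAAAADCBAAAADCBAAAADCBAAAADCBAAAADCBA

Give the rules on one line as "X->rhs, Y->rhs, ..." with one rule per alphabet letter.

  step 0 ⇒ step 1: CBB ⇒ AA·DC·DC
    B ↦ DC
    C ↦ AA
    A ↦ BA  (constrained at step 1)
    D ↦ A  (constrained at step 1)

A->BA, B->DC, C->AA, D->A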